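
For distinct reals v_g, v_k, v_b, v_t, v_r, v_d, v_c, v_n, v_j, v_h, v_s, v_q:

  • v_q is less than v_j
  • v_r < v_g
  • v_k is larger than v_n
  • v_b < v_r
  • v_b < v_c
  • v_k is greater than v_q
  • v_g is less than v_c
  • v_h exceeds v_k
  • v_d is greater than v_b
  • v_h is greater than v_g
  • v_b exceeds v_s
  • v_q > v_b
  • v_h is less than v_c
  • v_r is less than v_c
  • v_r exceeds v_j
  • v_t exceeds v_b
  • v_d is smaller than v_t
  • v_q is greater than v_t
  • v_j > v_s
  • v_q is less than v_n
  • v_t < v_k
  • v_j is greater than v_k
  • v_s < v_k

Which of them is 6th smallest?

v_n

The consecutive relations fix a unique order: v_s < v_b < v_d < v_t < v_q < v_n < v_k < v_j < v_r < v_g < v_h < v_c.
The 6th smallest is v_n.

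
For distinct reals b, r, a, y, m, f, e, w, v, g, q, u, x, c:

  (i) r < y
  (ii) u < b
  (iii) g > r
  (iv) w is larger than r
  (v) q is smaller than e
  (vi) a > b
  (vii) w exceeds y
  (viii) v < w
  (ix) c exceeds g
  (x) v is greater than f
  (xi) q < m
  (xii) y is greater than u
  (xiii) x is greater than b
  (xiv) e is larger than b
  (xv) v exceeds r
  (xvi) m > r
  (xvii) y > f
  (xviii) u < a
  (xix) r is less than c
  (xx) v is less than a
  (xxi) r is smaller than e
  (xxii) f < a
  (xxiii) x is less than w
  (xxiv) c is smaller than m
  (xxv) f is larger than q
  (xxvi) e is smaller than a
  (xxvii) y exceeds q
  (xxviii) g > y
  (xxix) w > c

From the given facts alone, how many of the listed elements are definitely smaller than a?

From a the given relations immediately reach f, u, b, e, v.
From those, q, r — 7 in total.
No other element is forced below a by the given relations, so the count is 7.

7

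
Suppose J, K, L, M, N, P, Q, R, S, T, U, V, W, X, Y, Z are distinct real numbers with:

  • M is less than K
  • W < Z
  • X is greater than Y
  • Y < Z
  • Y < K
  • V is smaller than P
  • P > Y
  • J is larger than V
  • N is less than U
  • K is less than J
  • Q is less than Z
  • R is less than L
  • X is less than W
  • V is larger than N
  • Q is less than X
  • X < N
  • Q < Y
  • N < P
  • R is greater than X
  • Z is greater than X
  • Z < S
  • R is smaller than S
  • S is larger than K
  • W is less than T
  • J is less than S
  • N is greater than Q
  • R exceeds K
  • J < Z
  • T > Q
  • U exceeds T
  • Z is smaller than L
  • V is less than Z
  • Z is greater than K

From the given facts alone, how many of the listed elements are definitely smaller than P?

5

Directly below P: Y, N, V.
One step further: Q, X (5 so far).
No other element is forced below P by the given relations, so the count is 5.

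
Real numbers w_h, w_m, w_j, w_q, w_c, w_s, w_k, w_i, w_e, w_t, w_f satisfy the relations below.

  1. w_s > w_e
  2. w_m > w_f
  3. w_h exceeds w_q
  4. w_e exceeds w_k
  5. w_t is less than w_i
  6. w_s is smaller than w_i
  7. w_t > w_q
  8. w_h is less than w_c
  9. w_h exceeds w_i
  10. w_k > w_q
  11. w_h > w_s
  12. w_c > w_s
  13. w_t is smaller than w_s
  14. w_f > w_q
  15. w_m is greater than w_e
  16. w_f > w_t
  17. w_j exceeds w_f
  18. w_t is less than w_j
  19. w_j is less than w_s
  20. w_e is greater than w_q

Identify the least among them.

w_q

w_k is not least since w_q < w_k; w_t is not least since w_q < w_t; w_e is not least since w_k < w_e; w_f is not least since w_t < w_f; w_j is not least since w_t < w_j; w_s is not least since w_j < w_s; w_i is not least since w_t < w_i; w_m is not least since w_f < w_m; w_h is not least since w_i < w_h; w_c is not least since w_h < w_c.
Only w_q has nothing below it, so w_q is the least.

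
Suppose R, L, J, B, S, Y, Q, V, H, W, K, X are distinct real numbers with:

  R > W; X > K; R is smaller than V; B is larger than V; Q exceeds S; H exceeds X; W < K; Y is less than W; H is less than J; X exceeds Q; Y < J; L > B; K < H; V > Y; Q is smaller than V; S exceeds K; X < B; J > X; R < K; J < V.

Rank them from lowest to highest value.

The consecutive links are each given: Y < W; W < R; R < K; K < S; S < Q; Q < X; X < H; H < J; J < V; V < B; B < L.

Y < W < R < K < S < Q < X < H < J < V < B < L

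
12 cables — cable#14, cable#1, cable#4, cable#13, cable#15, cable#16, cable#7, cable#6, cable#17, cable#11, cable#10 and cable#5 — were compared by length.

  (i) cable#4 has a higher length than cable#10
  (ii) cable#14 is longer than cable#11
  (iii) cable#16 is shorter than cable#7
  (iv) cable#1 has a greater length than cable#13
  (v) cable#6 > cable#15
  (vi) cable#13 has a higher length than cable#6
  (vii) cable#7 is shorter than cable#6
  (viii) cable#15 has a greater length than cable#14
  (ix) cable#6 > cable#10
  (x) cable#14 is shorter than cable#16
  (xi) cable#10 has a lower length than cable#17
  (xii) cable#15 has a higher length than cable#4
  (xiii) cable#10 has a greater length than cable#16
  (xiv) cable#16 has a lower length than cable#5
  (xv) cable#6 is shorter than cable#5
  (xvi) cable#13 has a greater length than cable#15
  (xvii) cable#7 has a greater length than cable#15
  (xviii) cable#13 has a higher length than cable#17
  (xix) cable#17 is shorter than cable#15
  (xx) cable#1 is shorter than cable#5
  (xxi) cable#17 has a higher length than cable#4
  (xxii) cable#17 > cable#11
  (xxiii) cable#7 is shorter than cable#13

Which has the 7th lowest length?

cable#15

Chaining the given pairs: cable#11 < cable#14 < cable#16 < cable#10 < cable#4 < cable#17 < cable#15 < cable#7 < cable#6 < cable#13 < cable#1 < cable#5.
The 7th smallest is cable#15.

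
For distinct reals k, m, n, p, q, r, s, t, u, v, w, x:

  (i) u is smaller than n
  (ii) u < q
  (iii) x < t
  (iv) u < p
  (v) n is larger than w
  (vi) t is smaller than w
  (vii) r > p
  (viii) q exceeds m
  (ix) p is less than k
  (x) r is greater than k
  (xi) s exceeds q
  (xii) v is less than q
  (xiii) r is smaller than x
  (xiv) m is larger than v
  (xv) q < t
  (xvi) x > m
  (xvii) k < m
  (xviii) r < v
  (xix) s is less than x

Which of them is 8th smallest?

s

Chaining the given pairs: u < p < k < r < v < m < q < s < x < t < w < n.
The 8th smallest is s.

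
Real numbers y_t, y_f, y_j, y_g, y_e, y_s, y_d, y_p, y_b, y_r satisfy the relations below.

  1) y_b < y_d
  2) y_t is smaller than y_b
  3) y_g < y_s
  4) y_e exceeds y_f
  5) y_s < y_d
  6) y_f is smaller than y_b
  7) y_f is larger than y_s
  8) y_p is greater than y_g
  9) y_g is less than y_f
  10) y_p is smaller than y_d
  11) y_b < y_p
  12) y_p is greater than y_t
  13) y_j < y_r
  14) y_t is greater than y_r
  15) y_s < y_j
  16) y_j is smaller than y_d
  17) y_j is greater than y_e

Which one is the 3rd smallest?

y_f

The consecutive relations fix a unique order: y_g < y_s < y_f < y_e < y_j < y_r < y_t < y_b < y_p < y_d.
Counting 3 from the smallest end gives y_f.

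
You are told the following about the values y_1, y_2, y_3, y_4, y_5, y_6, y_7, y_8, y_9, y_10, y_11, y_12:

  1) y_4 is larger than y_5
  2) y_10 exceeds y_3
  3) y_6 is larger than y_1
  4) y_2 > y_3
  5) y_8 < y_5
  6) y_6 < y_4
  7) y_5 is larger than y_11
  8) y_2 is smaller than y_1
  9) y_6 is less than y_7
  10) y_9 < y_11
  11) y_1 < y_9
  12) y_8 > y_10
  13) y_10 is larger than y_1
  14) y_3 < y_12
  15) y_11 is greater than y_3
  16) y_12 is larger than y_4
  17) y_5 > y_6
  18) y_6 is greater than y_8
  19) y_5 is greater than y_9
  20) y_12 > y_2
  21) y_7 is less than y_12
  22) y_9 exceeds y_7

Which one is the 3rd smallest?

The consecutive relations fix a unique order: y_3 < y_2 < y_1 < y_10 < y_8 < y_6 < y_7 < y_9 < y_11 < y_5 < y_4 < y_12.
The 3rd smallest is y_1.

y_1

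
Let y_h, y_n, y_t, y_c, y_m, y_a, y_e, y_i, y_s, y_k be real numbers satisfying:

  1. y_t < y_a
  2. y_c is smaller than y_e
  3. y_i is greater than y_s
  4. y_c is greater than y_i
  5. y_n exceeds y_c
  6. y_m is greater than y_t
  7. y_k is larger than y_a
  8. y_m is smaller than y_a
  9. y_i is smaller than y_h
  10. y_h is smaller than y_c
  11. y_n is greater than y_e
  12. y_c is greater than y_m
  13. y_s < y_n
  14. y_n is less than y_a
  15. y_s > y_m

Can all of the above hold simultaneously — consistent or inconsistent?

consistent

The single ordering y_t < y_m < y_s < y_i < y_h < y_c < y_e < y_n < y_a < y_k satisfies every listed relation, so no contradiction arises.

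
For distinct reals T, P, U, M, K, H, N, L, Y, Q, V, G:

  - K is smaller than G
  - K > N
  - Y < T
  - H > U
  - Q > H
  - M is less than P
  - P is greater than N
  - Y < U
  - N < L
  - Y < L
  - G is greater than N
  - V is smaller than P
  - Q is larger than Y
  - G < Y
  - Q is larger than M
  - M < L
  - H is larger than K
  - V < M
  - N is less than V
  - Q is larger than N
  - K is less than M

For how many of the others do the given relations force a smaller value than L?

6

Directly below L: N, Y, M.
One step further: V, K, G (6 so far).
No other element is forced below L by the given relations, so the count is 6.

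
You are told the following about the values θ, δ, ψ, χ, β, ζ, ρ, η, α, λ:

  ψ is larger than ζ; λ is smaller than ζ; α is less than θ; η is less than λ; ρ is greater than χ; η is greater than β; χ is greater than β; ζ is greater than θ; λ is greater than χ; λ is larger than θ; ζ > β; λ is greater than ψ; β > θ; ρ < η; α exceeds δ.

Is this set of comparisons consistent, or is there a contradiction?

We have ψ < λ stated directly, yet also λ < ζ < ψ by chaining the others — so λ < ψ. Contradiction.

inconsistent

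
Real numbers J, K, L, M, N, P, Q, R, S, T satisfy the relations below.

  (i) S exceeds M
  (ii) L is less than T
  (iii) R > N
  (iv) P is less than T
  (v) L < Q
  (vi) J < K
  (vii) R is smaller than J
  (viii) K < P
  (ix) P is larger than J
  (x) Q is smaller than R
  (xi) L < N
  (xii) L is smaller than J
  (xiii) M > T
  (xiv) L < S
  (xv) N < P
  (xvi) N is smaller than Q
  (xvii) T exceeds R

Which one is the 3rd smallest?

Q

The consecutive relations fix a unique order: L < N < Q < R < J < K < P < T < M < S.
Counting 3 from the smallest end gives Q.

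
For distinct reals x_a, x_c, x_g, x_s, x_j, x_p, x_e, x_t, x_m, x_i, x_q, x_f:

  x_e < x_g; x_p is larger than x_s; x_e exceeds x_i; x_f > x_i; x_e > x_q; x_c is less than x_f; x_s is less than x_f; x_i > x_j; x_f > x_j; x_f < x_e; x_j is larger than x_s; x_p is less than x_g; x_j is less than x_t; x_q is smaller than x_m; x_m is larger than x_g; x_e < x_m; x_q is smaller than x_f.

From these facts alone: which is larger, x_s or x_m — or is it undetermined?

x_m

x_s < x_j < x_i < x_f < x_e < x_g < x_m, by transitivity through x_j, x_i, x_f, x_e, x_g.
So x_m is larger.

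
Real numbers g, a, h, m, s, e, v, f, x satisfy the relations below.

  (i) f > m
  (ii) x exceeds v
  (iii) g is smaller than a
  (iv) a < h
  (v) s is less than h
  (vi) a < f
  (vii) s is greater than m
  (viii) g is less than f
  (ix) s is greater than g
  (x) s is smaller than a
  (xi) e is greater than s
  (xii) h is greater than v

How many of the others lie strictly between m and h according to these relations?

The relations place m below h. An element lies strictly between them when it is forced above m and also forced below h.
Above m: {s, a, f, e}. Below h: {v, g, s, a}.
Intersection: {s, a} — 2.

2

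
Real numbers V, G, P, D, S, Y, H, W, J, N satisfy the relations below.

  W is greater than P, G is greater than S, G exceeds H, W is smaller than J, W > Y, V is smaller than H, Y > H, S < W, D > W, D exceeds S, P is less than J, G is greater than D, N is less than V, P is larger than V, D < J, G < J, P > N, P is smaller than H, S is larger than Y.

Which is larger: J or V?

J

Chaining the given relations: V < P < H < Y < S < W < D < G < J.
So V < J; J is the larger of the two.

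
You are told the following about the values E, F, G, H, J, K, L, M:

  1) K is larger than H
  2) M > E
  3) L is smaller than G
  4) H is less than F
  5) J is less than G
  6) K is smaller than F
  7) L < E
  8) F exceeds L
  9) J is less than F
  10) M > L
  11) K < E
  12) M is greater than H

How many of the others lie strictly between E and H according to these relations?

1

Chaining upward from H reaches: K, F, M.
Chaining downward from E reaches: L, K.
Strictly between H and E are those in both lists: K — 1 element.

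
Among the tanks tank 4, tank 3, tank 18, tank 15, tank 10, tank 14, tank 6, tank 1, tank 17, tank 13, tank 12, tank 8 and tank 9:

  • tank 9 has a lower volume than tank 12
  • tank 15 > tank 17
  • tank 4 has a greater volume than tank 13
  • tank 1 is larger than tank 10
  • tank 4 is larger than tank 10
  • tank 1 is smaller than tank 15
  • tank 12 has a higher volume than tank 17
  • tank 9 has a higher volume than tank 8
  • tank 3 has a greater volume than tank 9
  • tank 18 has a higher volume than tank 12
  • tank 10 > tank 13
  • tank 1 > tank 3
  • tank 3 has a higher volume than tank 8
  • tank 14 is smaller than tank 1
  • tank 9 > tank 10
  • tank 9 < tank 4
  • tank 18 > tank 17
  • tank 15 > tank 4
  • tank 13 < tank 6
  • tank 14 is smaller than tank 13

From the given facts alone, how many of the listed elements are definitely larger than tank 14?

10

From tank 14 the given relations immediately reach tank 13, tank 1.
From those, tank 10, tank 6, tank 4, tank 15 — 6 in total.
From those, tank 9 — 7 in total.
From those, tank 3, tank 12 — 9 in total.
From those, tank 18 — 10 in total.
Nothing else is reachable above tank 14; 10 in all.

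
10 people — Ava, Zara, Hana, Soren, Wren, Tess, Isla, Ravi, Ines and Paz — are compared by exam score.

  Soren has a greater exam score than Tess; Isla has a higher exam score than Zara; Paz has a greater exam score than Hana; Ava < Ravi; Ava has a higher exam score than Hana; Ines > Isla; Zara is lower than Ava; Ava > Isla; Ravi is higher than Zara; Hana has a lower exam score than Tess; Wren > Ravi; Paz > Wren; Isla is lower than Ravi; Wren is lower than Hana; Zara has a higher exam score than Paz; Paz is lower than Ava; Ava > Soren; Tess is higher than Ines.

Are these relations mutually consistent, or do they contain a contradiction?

Chaining the given relations yields Wren < Hana < Paz < Zara < Isla < Ines < Tess < Soren < Ava < Ravi, so Wren < Ravi. But one relation states Ravi < Wren. These cannot both hold.

inconsistent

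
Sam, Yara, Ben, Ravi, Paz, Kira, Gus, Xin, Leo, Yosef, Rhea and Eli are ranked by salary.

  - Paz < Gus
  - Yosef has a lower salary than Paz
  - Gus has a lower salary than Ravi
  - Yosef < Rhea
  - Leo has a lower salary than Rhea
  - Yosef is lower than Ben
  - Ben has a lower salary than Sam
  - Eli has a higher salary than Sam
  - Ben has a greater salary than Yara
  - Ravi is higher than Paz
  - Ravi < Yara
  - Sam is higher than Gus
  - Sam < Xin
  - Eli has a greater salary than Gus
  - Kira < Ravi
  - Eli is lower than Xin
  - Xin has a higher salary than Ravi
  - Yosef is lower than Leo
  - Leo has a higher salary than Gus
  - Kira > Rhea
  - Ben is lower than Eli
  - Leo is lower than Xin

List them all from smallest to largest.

Yosef < Paz < Gus < Leo < Rhea < Kira < Ravi < Yara < Ben < Sam < Eli < Xin

Each adjacent pair is fixed by a given relation: Yosef < Paz; Paz < Gus; Gus < Leo; Leo < Rhea; Rhea < Kira; Kira < Ravi; Ravi < Yara; Yara < Ben; Ben < Sam; Sam < Eli; Eli < Xin. Chaining them end to end gives the full order.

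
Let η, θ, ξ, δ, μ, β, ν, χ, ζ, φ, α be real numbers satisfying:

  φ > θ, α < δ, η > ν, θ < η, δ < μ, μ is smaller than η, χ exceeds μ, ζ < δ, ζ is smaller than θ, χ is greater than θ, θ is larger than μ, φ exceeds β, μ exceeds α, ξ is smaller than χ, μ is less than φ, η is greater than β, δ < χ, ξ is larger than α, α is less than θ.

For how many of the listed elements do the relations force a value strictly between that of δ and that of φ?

The relations place δ below φ. An element lies strictly between them when it is forced above δ and also forced below φ.
Above δ: {μ, θ, χ, η}. Below φ: {α, ζ, μ, θ, β}.
Intersection: {μ, θ} — 2.

2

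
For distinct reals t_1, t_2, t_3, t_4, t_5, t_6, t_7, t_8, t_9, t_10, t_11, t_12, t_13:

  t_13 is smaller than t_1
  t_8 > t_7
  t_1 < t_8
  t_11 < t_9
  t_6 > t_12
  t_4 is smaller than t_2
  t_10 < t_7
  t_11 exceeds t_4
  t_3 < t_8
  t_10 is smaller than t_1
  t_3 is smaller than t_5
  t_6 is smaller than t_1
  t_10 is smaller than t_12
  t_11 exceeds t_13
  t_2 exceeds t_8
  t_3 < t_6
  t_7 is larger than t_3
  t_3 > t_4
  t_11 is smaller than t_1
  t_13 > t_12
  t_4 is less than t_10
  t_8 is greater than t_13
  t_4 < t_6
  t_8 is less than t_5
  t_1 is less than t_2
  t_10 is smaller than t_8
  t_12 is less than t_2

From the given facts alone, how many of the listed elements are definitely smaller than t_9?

From t_9 the given relations immediately reach t_11.
From those, t_4, t_13 — 3 in total.
From those, t_12 — 4 in total.
From those, t_10 — 5 in total.
Nothing else is reachable below t_9; 5 in all.

5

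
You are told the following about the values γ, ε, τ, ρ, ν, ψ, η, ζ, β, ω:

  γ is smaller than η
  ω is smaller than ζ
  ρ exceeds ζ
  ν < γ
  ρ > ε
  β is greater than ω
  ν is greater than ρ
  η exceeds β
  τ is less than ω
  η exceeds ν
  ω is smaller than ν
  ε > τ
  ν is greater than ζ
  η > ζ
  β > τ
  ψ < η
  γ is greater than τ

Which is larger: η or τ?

The relevant relations are τ < ω; ω < ζ; ζ < ρ; ρ < ν; ν < γ; γ < η.
Together: τ < ω < ζ < ρ < ν < γ < η.
So τ < η; η is the larger of the two.

η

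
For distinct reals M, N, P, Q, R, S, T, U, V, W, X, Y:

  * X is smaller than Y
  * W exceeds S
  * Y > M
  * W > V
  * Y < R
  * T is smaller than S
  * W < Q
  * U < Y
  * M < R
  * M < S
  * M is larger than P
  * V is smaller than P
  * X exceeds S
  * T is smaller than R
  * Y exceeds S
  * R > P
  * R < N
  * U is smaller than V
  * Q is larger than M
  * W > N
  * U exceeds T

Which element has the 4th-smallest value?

P

The consecutive relations fix a unique order: T < U < V < P < M < S < X < Y < R < N < W < Q.
The 4th smallest is P.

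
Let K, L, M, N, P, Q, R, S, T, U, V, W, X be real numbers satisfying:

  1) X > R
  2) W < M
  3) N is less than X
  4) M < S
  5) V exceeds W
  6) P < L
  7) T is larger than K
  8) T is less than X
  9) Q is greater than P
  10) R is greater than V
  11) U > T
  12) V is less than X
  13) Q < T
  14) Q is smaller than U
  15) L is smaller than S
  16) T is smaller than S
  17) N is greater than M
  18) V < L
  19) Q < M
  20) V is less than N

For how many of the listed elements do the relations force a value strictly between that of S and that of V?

1

Chaining upward from V reaches: L, R, N, X.
Chaining downward from S reaches: W, P, L, Q, K, T, M.
Strictly between V and S are those in both lists: L — 1 element.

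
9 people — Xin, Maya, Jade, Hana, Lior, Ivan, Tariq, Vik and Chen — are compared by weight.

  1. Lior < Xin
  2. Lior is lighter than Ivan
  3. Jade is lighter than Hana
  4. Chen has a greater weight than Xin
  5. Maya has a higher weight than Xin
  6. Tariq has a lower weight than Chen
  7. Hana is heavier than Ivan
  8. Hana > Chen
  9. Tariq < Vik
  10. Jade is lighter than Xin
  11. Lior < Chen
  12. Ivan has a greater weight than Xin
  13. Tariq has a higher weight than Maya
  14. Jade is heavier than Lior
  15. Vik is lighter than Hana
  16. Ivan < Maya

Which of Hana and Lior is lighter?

Lior

Lior < Jade and Jade < Xin give Lior < Xin.
Then Xin < Ivan extends the chain to Ivan.
Then Ivan < Maya extends the chain to Maya.
Then Maya < Tariq extends the chain to Tariq.
With Tariq < Chen: Lior < Jade < Xin < Ivan < Maya < Tariq < Chen.
Then Chen < Hana extends the chain to Hana.
So Lior < Hana; Lior is the lighter of the two.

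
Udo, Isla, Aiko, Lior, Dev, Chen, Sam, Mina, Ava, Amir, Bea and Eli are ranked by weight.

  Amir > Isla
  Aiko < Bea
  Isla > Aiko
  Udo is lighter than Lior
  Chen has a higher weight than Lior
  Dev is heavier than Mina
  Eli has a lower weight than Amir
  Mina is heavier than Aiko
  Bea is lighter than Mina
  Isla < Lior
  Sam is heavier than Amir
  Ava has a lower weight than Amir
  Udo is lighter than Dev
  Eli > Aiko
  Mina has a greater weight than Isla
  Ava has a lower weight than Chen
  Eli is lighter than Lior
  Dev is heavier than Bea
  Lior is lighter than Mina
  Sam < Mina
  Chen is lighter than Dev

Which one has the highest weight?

Dev

Ava is not greatest since Ava < Amir; Aiko is not greatest since Aiko < Eli; Isla is not greatest since Isla < Lior; Eli is not greatest since Eli < Amir; Udo is not greatest since Udo < Lior; Lior is not greatest since Lior < Mina; Chen is not greatest since Chen < Dev; Amir is not greatest since Amir < Sam; Sam is not greatest since Sam < Mina; Bea is not greatest since Bea < Dev; Mina is not greatest since Mina < Dev.
Only Dev has nothing above it, so Dev is the highest weight.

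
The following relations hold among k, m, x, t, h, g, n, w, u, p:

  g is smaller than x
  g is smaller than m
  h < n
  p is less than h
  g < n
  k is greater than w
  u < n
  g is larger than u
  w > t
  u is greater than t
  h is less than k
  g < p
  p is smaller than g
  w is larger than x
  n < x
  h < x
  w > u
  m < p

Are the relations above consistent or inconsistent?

inconsistent

Chaining the given relations yields g < m < p, so g < p. But one relation states p < g. These cannot both hold.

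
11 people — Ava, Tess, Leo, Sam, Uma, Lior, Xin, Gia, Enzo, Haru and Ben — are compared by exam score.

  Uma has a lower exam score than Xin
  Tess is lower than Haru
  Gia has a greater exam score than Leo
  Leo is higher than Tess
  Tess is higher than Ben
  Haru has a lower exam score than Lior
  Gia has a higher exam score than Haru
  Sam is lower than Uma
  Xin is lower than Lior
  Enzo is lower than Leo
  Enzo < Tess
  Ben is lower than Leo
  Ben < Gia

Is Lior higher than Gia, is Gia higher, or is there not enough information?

undetermined

Following every chain through Lior: below Lior we get Enzo, Sam, Ben, Tess, Haru, Uma, Xin.
Gia is not reached, and no chain runs the other way from Gia to Lior.
So the given relations leave the order of Lior and Gia undetermined.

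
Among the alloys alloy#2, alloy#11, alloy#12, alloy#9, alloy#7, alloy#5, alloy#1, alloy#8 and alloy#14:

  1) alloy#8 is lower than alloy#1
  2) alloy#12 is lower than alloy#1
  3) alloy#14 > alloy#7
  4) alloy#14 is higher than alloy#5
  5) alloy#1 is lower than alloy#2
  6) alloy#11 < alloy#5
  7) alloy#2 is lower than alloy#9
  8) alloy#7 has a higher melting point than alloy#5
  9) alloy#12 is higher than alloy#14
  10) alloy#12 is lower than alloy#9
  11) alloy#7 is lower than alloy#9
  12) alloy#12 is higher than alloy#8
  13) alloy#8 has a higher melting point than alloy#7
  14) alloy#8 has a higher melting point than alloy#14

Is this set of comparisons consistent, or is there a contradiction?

The single ordering alloy#11 < alloy#5 < alloy#7 < alloy#14 < alloy#8 < alloy#12 < alloy#1 < alloy#2 < alloy#9 satisfies every listed relation, so no contradiction arises.

consistent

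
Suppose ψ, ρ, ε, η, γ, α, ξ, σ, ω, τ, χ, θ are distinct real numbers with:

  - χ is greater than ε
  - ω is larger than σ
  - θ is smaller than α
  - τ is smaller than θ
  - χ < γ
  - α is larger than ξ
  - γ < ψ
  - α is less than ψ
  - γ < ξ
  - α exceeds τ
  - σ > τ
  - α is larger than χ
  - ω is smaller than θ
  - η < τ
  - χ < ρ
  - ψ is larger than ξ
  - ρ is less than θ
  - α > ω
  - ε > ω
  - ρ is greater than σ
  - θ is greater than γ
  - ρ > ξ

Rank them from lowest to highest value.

η < τ < σ < ω < ε < χ < γ < ξ < ρ < θ < α < ψ

The consecutive links are each given: η < τ; τ < σ; σ < ω; ω < ε; ε < χ; χ < γ; γ < ξ; ξ < ρ; ρ < θ; θ < α; α < ψ.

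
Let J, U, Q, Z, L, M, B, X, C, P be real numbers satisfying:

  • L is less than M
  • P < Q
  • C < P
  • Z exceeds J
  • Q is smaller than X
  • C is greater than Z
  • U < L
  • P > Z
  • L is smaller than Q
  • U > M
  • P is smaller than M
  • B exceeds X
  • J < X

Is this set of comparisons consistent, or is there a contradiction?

Chaining the given relations yields M < U < L, so M < L. But one relation states L < M. These cannot both hold.

inconsistent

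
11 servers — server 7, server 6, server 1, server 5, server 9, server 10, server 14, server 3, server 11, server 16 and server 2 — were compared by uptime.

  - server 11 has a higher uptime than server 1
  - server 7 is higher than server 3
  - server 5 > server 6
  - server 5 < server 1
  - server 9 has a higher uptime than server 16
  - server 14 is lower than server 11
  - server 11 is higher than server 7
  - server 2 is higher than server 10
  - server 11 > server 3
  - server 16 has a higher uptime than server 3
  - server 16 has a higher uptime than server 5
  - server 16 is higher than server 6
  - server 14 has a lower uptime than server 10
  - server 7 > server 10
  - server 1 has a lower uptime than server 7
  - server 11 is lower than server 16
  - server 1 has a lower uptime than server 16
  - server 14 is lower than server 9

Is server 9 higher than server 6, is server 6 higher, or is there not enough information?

server 9

Following the relations from server 6: server 6 < server 5 < server 1 < server 7 < server 11 < server 16 < server 9.
So server 9 is higher.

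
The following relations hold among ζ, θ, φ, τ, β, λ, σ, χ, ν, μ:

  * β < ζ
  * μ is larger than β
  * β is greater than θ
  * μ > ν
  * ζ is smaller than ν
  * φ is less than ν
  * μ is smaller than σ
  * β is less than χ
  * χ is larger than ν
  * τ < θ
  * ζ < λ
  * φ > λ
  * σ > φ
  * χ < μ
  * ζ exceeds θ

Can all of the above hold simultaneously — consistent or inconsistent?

Every relation is compatible with τ < θ < β < ζ < λ < φ < ν < χ < μ < σ; the set is consistent.

consistent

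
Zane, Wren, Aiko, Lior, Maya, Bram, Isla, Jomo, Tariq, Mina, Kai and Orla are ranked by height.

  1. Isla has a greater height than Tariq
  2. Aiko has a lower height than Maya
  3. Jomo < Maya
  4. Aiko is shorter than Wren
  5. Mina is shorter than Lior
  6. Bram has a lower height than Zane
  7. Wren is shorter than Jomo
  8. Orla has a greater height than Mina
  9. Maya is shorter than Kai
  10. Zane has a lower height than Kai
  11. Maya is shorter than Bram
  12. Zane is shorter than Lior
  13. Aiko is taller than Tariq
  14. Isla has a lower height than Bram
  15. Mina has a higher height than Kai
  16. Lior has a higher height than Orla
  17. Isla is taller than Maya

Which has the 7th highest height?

Isla

Chaining the given pairs: Tariq < Aiko < Wren < Jomo < Maya < Isla < Bram < Zane < Kai < Mina < Orla < Lior.
The 7th largest is Isla.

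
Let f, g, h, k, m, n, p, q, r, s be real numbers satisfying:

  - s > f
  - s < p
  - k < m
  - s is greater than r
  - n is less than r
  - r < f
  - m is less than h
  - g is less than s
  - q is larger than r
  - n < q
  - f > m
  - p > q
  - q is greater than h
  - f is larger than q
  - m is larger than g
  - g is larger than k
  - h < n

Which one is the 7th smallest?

Chaining the given pairs: k < g < m < h < n < r < q < f < s < p.
Counting 7 from the smallest end gives q.

q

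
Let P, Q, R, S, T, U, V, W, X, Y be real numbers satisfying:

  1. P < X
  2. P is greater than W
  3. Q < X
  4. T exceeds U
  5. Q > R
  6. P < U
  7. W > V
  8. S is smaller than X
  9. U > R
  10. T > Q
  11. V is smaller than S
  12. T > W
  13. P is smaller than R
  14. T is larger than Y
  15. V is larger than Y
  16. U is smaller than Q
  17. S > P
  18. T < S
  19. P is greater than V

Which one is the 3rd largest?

T

Chaining the given pairs: Y < V < W < P < R < U < Q < T < S < X.
Counting 3 from the largest end gives T.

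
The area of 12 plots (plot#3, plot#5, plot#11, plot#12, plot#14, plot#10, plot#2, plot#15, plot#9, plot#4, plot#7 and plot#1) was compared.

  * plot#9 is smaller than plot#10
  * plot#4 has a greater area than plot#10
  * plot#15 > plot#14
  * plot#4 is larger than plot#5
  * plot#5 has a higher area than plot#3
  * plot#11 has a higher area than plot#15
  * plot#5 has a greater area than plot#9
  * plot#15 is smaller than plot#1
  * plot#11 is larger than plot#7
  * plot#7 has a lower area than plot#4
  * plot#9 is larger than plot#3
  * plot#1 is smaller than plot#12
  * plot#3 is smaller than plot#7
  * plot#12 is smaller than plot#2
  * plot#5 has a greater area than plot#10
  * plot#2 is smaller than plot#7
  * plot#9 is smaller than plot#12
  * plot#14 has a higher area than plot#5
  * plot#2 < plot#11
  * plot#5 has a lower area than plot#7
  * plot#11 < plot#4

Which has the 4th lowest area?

plot#5

The consecutive relations fix a unique order: plot#3 < plot#9 < plot#10 < plot#5 < plot#14 < plot#15 < plot#1 < plot#12 < plot#2 < plot#7 < plot#11 < plot#4.
The 4th smallest is plot#5.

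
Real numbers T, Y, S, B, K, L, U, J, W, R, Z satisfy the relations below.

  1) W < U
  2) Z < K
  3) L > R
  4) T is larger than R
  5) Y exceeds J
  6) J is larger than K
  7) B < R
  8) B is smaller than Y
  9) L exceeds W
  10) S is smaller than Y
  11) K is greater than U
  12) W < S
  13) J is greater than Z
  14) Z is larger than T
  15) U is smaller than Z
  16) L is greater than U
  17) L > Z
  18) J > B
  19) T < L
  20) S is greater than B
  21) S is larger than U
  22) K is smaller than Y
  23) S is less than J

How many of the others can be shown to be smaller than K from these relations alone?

From K the given relations immediately reach U, Z.
From those, W, T — 4 in total.
From those, R — 5 in total.
From those, B — 6 in total.
No other element is forced below K by the given relations, so the count is 6.

6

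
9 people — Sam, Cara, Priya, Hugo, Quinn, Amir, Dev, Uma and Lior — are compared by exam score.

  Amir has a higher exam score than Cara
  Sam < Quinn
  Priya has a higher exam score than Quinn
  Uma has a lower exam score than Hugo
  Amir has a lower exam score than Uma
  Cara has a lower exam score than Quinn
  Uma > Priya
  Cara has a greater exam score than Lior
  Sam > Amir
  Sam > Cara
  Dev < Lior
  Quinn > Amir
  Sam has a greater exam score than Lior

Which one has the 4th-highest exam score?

Quinn

The consecutive relations fix a unique order: Dev < Lior < Cara < Amir < Sam < Quinn < Priya < Uma < Hugo.
The 4th largest is Quinn.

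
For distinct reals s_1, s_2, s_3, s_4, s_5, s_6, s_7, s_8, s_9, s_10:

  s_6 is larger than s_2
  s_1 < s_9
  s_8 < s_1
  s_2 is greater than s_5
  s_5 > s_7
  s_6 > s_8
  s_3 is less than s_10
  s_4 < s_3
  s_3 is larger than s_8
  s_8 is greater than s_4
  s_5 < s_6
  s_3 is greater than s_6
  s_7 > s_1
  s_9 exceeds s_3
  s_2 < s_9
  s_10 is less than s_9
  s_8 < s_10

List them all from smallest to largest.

Nothing is placed below s_4, so it is least; from there s_4 < s_8; s_8 < s_1; s_1 < s_7; s_7 < s_5; s_5 < s_2; s_2 < s_6; s_6 < s_3; s_3 < s_10; s_10 < s_9, each given directly.

s_4 < s_8 < s_1 < s_7 < s_5 < s_2 < s_6 < s_3 < s_10 < s_9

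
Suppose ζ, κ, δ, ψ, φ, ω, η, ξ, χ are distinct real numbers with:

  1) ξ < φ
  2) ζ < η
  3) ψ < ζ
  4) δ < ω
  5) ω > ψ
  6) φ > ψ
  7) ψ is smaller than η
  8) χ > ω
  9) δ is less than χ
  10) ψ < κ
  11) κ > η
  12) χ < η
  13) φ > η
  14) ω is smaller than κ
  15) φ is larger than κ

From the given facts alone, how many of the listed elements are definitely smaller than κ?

From κ the given relations immediately reach ψ, ω, η.
From those, δ, ζ, χ — 6 in total.
Nothing else is reachable below κ; 6 in all.

6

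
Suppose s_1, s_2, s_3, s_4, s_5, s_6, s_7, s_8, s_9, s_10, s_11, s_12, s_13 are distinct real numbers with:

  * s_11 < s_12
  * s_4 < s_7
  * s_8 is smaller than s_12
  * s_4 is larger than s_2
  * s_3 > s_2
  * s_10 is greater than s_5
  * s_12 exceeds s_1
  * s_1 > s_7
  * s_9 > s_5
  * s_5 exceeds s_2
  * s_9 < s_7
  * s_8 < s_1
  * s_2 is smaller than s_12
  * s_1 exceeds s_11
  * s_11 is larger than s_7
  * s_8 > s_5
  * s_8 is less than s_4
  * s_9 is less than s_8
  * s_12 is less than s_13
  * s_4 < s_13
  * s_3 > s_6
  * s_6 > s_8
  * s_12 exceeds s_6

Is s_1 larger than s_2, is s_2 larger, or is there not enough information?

The relevant relations are s_2 < s_5; s_5 < s_9; s_9 < s_8; s_8 < s_4; s_4 < s_7; s_7 < s_11; s_11 < s_1.
Together: s_2 < s_5 < s_9 < s_8 < s_4 < s_7 < s_11 < s_1.
So s_1 is larger.

s_1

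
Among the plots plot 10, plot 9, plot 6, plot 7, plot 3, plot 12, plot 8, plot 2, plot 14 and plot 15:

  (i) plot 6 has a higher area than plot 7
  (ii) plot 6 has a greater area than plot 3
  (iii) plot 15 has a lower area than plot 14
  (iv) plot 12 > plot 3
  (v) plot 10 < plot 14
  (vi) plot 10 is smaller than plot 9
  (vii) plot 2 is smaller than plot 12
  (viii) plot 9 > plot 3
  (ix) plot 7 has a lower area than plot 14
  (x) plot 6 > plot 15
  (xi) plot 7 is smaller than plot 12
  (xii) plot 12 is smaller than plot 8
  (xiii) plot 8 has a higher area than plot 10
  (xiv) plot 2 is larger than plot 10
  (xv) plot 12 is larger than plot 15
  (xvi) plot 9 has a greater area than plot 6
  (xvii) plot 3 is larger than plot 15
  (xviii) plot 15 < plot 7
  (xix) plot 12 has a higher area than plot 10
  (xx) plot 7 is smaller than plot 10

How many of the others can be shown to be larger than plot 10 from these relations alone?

The elements the relations force above plot 10 are plot 2, plot 14, plot 9, plot 12, plot 8 — no chain reaches any other.
That is 5.

5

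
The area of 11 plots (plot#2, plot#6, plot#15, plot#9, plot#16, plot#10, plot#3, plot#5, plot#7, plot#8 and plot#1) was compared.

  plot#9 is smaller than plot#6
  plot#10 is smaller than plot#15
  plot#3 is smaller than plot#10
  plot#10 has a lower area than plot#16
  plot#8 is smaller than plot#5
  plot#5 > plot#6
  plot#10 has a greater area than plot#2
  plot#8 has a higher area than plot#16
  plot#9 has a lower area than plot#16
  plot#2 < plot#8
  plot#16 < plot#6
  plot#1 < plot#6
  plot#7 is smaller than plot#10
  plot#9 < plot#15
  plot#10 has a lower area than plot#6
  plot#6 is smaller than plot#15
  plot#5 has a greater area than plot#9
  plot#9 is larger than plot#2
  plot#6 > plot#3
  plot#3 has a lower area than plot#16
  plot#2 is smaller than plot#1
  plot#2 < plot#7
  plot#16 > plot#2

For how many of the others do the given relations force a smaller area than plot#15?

8

The elements the relations force below plot#15 are plot#2, plot#3, plot#7, plot#9, plot#1, plot#10, plot#16, plot#6 — no chain reaches any other.
That is 8.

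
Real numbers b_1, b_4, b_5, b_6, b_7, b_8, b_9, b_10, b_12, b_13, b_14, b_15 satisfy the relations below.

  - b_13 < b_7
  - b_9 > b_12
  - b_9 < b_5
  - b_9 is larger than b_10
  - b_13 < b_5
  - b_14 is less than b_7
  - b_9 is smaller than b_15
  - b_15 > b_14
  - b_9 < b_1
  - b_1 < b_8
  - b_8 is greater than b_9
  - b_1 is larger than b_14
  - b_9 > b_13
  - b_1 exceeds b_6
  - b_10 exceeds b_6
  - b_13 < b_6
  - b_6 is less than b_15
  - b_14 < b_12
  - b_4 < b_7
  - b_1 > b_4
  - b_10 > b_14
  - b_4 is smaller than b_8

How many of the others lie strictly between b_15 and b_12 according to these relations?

The relations place b_12 below b_15. An element lies strictly between them when it is forced above b_12 and also forced below b_15.
Above b_12: {b_9, b_1, b_5, b_8}. Below b_15: {b_13, b_14, b_6, b_10, b_9}.
Intersection: {b_9} — 1.

1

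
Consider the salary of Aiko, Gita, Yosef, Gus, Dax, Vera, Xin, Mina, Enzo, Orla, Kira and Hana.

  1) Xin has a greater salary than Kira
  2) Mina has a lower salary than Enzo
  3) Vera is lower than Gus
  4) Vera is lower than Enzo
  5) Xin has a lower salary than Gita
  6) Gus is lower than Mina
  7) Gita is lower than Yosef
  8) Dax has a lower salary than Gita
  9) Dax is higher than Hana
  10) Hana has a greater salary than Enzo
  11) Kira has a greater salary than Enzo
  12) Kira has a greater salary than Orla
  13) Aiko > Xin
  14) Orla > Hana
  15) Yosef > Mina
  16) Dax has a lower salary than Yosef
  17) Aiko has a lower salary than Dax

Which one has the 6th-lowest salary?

Chaining the given pairs: Vera < Gus < Mina < Enzo < Hana < Orla < Kira < Xin < Aiko < Dax < Gita < Yosef.
The 6th smallest is Orla.

Orla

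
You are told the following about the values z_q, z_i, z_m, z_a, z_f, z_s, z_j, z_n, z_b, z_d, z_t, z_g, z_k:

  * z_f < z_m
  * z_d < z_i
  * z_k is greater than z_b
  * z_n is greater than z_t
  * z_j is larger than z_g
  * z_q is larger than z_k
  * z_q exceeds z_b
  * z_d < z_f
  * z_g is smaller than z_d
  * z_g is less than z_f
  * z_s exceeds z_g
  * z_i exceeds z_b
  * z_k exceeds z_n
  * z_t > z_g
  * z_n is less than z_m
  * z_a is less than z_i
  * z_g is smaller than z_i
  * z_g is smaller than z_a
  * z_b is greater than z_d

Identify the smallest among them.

z_a is not least since z_g < z_a; z_d is not least since z_g < z_d; z_b is not least since z_d < z_b; z_t is not least since z_g < z_t; z_n is not least since z_t < z_n; z_f is not least since z_g < z_f; z_i is not least since z_b < z_i; z_s is not least since z_g < z_s; z_m is not least since z_n < z_m; z_j is not least since z_g < z_j; z_k is not least since z_b < z_k; z_q is not least since z_b < z_q.
Only z_g has nothing below it, so z_g is the smallest.

z_g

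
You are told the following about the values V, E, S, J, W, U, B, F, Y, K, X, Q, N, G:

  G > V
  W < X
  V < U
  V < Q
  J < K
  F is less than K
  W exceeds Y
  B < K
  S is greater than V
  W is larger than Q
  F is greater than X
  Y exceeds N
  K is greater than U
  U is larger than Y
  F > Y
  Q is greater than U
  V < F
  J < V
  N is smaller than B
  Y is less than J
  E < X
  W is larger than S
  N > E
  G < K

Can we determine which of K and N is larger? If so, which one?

Following the relations from N: N < Y < U < Q < W < X < F < K.
So K is larger.

K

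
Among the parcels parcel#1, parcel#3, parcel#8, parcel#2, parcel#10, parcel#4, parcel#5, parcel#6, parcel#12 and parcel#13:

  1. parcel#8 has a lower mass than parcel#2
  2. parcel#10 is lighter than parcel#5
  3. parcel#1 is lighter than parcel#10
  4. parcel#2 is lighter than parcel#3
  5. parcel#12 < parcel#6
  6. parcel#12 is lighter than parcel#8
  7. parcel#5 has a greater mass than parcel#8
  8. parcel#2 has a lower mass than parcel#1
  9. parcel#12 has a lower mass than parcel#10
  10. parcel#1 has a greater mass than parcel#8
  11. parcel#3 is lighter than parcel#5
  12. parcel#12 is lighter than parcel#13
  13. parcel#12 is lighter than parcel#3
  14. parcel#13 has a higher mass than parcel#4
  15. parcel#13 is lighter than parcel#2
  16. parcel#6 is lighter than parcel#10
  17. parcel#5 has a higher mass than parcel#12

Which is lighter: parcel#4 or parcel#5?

parcel#4 < parcel#13 and parcel#13 < parcel#2 give parcel#4 < parcel#2.
Then parcel#2 < parcel#1 extends the chain to parcel#1.
With parcel#1 < parcel#10: parcel#4 < parcel#13 < parcel#2 < parcel#1 < parcel#10.
Then parcel#10 < parcel#5 extends the chain to parcel#5.
So parcel#4 < parcel#5; parcel#4 is the lighter of the two.

parcel#4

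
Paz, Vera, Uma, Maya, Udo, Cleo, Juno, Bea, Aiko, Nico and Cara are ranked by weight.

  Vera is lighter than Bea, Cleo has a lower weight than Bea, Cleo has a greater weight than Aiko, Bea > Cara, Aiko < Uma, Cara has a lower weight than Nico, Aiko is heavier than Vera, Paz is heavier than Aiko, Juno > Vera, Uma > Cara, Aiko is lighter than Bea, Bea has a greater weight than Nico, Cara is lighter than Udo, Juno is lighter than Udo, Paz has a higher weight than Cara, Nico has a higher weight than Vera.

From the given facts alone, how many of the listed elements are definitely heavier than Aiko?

4

The elements the relations force above Aiko are Cleo, Uma, Bea, Paz — no chain reaches any other.
That is 4.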